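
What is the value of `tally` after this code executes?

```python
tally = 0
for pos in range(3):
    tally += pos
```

Let's trace through this code step by step.

Initialize: tally = 0
Entering loop: for pos in range(3):

After execution: tally = 3
3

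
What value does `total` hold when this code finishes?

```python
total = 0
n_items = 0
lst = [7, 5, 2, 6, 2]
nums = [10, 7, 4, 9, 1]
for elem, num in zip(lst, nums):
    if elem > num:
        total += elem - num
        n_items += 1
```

Let's trace through this code step by step.

Initialize: total = 0
Initialize: n_items = 0
Initialize: lst = [7, 5, 2, 6, 2]
Initialize: nums = [10, 7, 4, 9, 1]
Entering loop: for elem, num in zip(lst, nums):

After execution: total = 1
1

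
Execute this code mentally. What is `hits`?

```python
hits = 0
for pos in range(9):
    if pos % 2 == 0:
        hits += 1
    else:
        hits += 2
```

Let's trace through this code step by step.

Initialize: hits = 0
Entering loop: for pos in range(9):

After execution: hits = 13
13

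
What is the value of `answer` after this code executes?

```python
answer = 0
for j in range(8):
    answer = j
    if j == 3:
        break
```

Let's trace through this code step by step.

Initialize: answer = 0
Entering loop: for j in range(8):

After execution: answer = 3
3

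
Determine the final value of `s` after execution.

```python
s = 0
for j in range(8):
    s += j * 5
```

Let's trace through this code step by step.

Initialize: s = 0
Entering loop: for j in range(8):

After execution: s = 140
140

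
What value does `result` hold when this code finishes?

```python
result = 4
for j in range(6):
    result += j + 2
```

Let's trace through this code step by step.

Initialize: result = 4
Entering loop: for j in range(6):

After execution: result = 31
31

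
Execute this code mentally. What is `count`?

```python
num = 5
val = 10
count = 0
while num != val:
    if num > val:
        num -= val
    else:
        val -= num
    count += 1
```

Let's trace through this code step by step.

Initialize: num = 5
Initialize: val = 10
Initialize: count = 0
Entering loop: while num != val:

After execution: count = 1
1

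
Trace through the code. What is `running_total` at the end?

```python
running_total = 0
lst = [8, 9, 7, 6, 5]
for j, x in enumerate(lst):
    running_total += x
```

Let's trace through this code step by step.

Initialize: running_total = 0
Initialize: lst = [8, 9, 7, 6, 5]
Entering loop: for j, x in enumerate(lst):

After execution: running_total = 35
35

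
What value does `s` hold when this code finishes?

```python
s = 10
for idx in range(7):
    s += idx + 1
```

Let's trace through this code step by step.

Initialize: s = 10
Entering loop: for idx in range(7):

After execution: s = 38
38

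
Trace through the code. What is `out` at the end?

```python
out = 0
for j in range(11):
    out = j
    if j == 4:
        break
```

Let's trace through this code step by step.

Initialize: out = 0
Entering loop: for j in range(11):

After execution: out = 4
4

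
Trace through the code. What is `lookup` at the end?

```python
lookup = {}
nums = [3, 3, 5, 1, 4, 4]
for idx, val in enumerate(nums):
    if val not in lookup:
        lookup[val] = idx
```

Let's trace through this code step by step.

Initialize: lookup = {}
Initialize: nums = [3, 3, 5, 1, 4, 4]
Entering loop: for idx, val in enumerate(nums):

After execution: lookup = {3: 0, 5: 2, 1: 3, 4: 4}
{3: 0, 5: 2, 1: 3, 4: 4}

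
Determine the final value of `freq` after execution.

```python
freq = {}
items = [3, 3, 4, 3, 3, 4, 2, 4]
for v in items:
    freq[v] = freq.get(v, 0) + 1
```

Let's trace through this code step by step.

Initialize: freq = {}
Initialize: items = [3, 3, 4, 3, 3, 4, 2, 4]
Entering loop: for v in items:

After execution: freq = {3: 4, 4: 3, 2: 1}
{3: 4, 4: 3, 2: 1}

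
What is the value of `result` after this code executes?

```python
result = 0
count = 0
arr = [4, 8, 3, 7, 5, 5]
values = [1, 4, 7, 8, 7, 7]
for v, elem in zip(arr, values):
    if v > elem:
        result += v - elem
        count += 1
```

Let's trace through this code step by step.

Initialize: result = 0
Initialize: count = 0
Initialize: arr = [4, 8, 3, 7, 5, 5]
Initialize: values = [1, 4, 7, 8, 7, 7]
Entering loop: for v, elem in zip(arr, values):

After execution: result = 7
7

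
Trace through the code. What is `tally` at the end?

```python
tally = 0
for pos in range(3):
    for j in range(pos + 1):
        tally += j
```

Let's trace through this code step by step.

Initialize: tally = 0
Entering loop: for pos in range(3):

After execution: tally = 4
4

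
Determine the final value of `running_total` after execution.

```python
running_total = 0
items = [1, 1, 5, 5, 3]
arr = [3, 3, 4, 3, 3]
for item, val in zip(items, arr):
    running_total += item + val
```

Let's trace through this code step by step.

Initialize: running_total = 0
Initialize: items = [1, 1, 5, 5, 3]
Initialize: arr = [3, 3, 4, 3, 3]
Entering loop: for item, val in zip(items, arr):

After execution: running_total = 31
31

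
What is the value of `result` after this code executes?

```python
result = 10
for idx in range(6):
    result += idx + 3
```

Let's trace through this code step by step.

Initialize: result = 10
Entering loop: for idx in range(6):

After execution: result = 43
43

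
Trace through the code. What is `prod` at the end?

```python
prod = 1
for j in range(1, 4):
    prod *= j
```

Let's trace through this code step by step.

Initialize: prod = 1
Entering loop: for j in range(1, 4):

After execution: prod = 6
6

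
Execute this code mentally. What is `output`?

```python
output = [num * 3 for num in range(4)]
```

Let's trace through this code step by step.

Initialize: output = [num * 3 for num in range(4)]

After execution: output = [0, 3, 6, 9]
[0, 3, 6, 9]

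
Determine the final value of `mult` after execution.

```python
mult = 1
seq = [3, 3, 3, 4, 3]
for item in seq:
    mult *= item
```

Let's trace through this code step by step.

Initialize: mult = 1
Initialize: seq = [3, 3, 3, 4, 3]
Entering loop: for item in seq:

After execution: mult = 324
324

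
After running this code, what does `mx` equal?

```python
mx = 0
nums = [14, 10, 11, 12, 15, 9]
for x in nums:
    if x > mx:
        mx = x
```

Let's trace through this code step by step.

Initialize: mx = 0
Initialize: nums = [14, 10, 11, 12, 15, 9]
Entering loop: for x in nums:

After execution: mx = 15
15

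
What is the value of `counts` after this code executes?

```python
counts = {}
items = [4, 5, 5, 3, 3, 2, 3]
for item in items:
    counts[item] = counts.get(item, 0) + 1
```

Let's trace through this code step by step.

Initialize: counts = {}
Initialize: items = [4, 5, 5, 3, 3, 2, 3]
Entering loop: for item in items:

After execution: counts = {4: 1, 5: 2, 3: 3, 2: 1}
{4: 1, 5: 2, 3: 3, 2: 1}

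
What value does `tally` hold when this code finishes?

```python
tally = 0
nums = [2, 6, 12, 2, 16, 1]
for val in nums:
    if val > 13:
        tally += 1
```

Let's trace through this code step by step.

Initialize: tally = 0
Initialize: nums = [2, 6, 12, 2, 16, 1]
Entering loop: for val in nums:

After execution: tally = 1
1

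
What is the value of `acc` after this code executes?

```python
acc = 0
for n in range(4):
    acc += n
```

Let's trace through this code step by step.

Initialize: acc = 0
Entering loop: for n in range(4):

After execution: acc = 6
6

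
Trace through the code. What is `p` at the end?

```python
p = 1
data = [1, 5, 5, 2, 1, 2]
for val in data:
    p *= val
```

Let's trace through this code step by step.

Initialize: p = 1
Initialize: data = [1, 5, 5, 2, 1, 2]
Entering loop: for val in data:

After execution: p = 100
100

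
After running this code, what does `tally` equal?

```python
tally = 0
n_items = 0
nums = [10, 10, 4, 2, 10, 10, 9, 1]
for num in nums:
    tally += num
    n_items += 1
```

Let's trace through this code step by step.

Initialize: tally = 0
Initialize: n_items = 0
Initialize: nums = [10, 10, 4, 2, 10, 10, 9, 1]
Entering loop: for num in nums:

After execution: tally = 56
56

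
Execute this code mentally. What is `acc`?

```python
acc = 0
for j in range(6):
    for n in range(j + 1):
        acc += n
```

Let's trace through this code step by step.

Initialize: acc = 0
Entering loop: for j in range(6):

After execution: acc = 35
35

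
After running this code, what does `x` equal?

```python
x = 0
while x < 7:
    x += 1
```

Let's trace through this code step by step.

Initialize: x = 0
Entering loop: while x < 7:

After execution: x = 7
7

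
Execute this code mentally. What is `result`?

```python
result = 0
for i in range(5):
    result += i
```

Let's trace through this code step by step.

Initialize: result = 0
Entering loop: for i in range(5):

After execution: result = 10
10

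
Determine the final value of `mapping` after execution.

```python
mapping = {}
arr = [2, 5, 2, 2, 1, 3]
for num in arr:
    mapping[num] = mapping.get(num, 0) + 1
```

Let's trace through this code step by step.

Initialize: mapping = {}
Initialize: arr = [2, 5, 2, 2, 1, 3]
Entering loop: for num in arr:

After execution: mapping = {2: 3, 5: 1, 1: 1, 3: 1}
{2: 3, 5: 1, 1: 1, 3: 1}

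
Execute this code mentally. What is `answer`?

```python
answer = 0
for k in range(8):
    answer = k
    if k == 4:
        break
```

Let's trace through this code step by step.

Initialize: answer = 0
Entering loop: for k in range(8):

After execution: answer = 4
4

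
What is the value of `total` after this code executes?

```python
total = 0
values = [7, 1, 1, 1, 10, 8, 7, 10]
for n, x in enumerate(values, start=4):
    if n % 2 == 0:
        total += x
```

Let's trace through this code step by step.

Initialize: total = 0
Initialize: values = [7, 1, 1, 1, 10, 8, 7, 10]
Entering loop: for n, x in enumerate(values, start=4):

After execution: total = 25
25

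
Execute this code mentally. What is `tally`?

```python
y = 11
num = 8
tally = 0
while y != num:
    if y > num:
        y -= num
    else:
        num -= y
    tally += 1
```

Let's trace through this code step by step.

Initialize: y = 11
Initialize: num = 8
Initialize: tally = 0
Entering loop: while y != num:

After execution: tally = 5
5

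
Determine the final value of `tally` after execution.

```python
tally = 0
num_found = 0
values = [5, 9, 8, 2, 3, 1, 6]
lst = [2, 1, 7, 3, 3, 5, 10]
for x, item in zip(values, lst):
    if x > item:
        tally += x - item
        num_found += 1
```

Let's trace through this code step by step.

Initialize: tally = 0
Initialize: num_found = 0
Initialize: values = [5, 9, 8, 2, 3, 1, 6]
Initialize: lst = [2, 1, 7, 3, 3, 5, 10]
Entering loop: for x, item in zip(values, lst):

After execution: tally = 12
12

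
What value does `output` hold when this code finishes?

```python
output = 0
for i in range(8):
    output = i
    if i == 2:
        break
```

Let's trace through this code step by step.

Initialize: output = 0
Entering loop: for i in range(8):

After execution: output = 2
2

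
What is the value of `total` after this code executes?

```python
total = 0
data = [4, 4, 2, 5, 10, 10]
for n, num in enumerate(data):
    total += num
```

Let's trace through this code step by step.

Initialize: total = 0
Initialize: data = [4, 4, 2, 5, 10, 10]
Entering loop: for n, num in enumerate(data):

After execution: total = 35
35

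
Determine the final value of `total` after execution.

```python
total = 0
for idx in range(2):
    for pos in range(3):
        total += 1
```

Let's trace through this code step by step.

Initialize: total = 0
Entering loop: for idx in range(2):

After execution: total = 6
6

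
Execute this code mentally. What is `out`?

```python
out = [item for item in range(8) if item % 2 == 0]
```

Let's trace through this code step by step.

Initialize: out = [item for item in range(8) if item % 2 == 0]

After execution: out = [0, 2, 4, 6]
[0, 2, 4, 6]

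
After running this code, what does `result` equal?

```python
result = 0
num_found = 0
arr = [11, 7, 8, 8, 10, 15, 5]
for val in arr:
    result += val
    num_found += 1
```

Let's trace through this code step by step.

Initialize: result = 0
Initialize: num_found = 0
Initialize: arr = [11, 7, 8, 8, 10, 15, 5]
Entering loop: for val in arr:

After execution: result = 64
64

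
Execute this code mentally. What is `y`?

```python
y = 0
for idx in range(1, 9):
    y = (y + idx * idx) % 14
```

Let's trace through this code step by step.

Initialize: y = 0
Entering loop: for idx in range(1, 9):

After execution: y = 8
8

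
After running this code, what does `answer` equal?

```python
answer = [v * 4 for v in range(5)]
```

Let's trace through this code step by step.

Initialize: answer = [v * 4 for v in range(5)]

After execution: answer = [0, 4, 8, 12, 16]
[0, 4, 8, 12, 16]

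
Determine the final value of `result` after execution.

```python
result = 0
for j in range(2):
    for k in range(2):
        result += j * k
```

Let's trace through this code step by step.

Initialize: result = 0
Entering loop: for j in range(2):

After execution: result = 1
1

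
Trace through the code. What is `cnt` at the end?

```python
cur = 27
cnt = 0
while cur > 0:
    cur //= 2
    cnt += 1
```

Let's trace through this code step by step.

Initialize: cur = 27
Initialize: cnt = 0
Entering loop: while cur > 0:

After execution: cnt = 5
5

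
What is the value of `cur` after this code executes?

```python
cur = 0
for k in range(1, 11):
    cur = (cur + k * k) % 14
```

Let's trace through this code step by step.

Initialize: cur = 0
Entering loop: for k in range(1, 11):

After execution: cur = 7
7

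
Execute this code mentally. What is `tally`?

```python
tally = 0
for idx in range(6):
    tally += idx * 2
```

Let's trace through this code step by step.

Initialize: tally = 0
Entering loop: for idx in range(6):

After execution: tally = 30
30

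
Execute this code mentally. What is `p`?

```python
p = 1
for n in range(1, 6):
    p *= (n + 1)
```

Let's trace through this code step by step.

Initialize: p = 1
Entering loop: for n in range(1, 6):

After execution: p = 720
720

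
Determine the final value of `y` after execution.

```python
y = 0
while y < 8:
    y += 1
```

Let's trace through this code step by step.

Initialize: y = 0
Entering loop: while y < 8:

After execution: y = 8
8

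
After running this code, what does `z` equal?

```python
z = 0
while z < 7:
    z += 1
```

Let's trace through this code step by step.

Initialize: z = 0
Entering loop: while z < 7:

After execution: z = 7
7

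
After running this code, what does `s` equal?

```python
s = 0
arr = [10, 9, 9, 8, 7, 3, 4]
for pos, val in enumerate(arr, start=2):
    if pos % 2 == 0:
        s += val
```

Let's trace through this code step by step.

Initialize: s = 0
Initialize: arr = [10, 9, 9, 8, 7, 3, 4]
Entering loop: for pos, val in enumerate(arr, start=2):

After execution: s = 30
30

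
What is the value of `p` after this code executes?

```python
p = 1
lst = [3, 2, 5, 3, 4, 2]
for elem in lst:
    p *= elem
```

Let's trace through this code step by step.

Initialize: p = 1
Initialize: lst = [3, 2, 5, 3, 4, 2]
Entering loop: for elem in lst:

After execution: p = 720
720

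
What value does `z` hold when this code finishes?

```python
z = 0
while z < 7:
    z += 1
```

Let's trace through this code step by step.

Initialize: z = 0
Entering loop: while z < 7:

After execution: z = 7
7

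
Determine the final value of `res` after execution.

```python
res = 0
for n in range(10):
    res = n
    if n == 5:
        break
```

Let's trace through this code step by step.

Initialize: res = 0
Entering loop: for n in range(10):

After execution: res = 5
5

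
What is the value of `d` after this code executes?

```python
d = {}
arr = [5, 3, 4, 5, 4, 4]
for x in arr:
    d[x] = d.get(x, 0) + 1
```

Let's trace through this code step by step.

Initialize: d = {}
Initialize: arr = [5, 3, 4, 5, 4, 4]
Entering loop: for x in arr:

After execution: d = {5: 2, 3: 1, 4: 3}
{5: 2, 3: 1, 4: 3}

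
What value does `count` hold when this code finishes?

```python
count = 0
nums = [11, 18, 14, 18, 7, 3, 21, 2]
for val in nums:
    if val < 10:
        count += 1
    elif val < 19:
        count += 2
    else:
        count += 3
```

Let's trace through this code step by step.

Initialize: count = 0
Initialize: nums = [11, 18, 14, 18, 7, 3, 21, 2]
Entering loop: for val in nums:

After execution: count = 14
14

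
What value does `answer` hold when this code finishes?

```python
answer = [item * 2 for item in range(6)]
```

Let's trace through this code step by step.

Initialize: answer = [item * 2 for item in range(6)]

After execution: answer = [0, 2, 4, 6, 8, 10]
[0, 2, 4, 6, 8, 10]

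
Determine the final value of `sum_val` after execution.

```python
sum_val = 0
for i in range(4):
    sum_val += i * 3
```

Let's trace through this code step by step.

Initialize: sum_val = 0
Entering loop: for i in range(4):

After execution: sum_val = 18
18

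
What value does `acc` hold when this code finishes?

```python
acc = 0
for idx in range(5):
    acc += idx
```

Let's trace through this code step by step.

Initialize: acc = 0
Entering loop: for idx in range(5):

After execution: acc = 10
10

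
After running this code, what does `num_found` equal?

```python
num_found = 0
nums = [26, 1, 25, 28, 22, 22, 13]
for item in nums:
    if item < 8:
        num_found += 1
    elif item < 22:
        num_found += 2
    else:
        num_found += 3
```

Let's trace through this code step by step.

Initialize: num_found = 0
Initialize: nums = [26, 1, 25, 28, 22, 22, 13]
Entering loop: for item in nums:

After execution: num_found = 18
18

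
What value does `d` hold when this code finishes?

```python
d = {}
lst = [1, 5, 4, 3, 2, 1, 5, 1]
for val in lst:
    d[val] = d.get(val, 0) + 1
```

Let's trace through this code step by step.

Initialize: d = {}
Initialize: lst = [1, 5, 4, 3, 2, 1, 5, 1]
Entering loop: for val in lst:

After execution: d = {1: 3, 5: 2, 4: 1, 3: 1, 2: 1}
{1: 3, 5: 2, 4: 1, 3: 1, 2: 1}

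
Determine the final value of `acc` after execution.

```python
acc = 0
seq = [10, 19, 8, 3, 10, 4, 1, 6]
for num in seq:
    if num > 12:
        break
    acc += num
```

Let's trace through this code step by step.

Initialize: acc = 0
Initialize: seq = [10, 19, 8, 3, 10, 4, 1, 6]
Entering loop: for num in seq:

After execution: acc = 10
10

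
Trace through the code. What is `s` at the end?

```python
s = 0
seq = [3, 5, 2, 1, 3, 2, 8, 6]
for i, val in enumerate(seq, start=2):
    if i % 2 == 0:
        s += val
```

Let's trace through this code step by step.

Initialize: s = 0
Initialize: seq = [3, 5, 2, 1, 3, 2, 8, 6]
Entering loop: for i, val in enumerate(seq, start=2):

After execution: s = 16
16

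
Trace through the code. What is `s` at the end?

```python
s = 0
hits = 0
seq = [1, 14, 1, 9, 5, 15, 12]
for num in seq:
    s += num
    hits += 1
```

Let's trace through this code step by step.

Initialize: s = 0
Initialize: hits = 0
Initialize: seq = [1, 14, 1, 9, 5, 15, 12]
Entering loop: for num in seq:

After execution: s = 57
57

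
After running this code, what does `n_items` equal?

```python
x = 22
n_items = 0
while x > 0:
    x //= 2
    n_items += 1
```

Let's trace through this code step by step.

Initialize: x = 22
Initialize: n_items = 0
Entering loop: while x > 0:

After execution: n_items = 5
5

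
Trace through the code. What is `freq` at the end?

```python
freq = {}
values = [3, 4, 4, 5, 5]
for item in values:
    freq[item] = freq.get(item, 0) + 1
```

Let's trace through this code step by step.

Initialize: freq = {}
Initialize: values = [3, 4, 4, 5, 5]
Entering loop: for item in values:

After execution: freq = {3: 1, 4: 2, 5: 2}
{3: 1, 4: 2, 5: 2}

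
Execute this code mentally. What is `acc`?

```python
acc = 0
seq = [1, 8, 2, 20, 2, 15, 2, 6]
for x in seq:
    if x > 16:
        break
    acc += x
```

Let's trace through this code step by step.

Initialize: acc = 0
Initialize: seq = [1, 8, 2, 20, 2, 15, 2, 6]
Entering loop: for x in seq:

After execution: acc = 11
11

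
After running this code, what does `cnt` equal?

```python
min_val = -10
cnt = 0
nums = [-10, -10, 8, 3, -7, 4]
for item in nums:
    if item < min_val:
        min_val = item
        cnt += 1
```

Let's trace through this code step by step.

Initialize: min_val = -10
Initialize: cnt = 0
Initialize: nums = [-10, -10, 8, 3, -7, 4]
Entering loop: for item in nums:

After execution: cnt = 0
0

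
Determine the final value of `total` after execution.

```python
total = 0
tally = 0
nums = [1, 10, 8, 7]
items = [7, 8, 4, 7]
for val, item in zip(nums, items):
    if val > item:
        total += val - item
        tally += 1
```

Let's trace through this code step by step.

Initialize: total = 0
Initialize: tally = 0
Initialize: nums = [1, 10, 8, 7]
Initialize: items = [7, 8, 4, 7]
Entering loop: for val, item in zip(nums, items):

After execution: total = 6
6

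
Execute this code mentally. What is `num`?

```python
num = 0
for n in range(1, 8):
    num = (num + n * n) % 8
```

Let's trace through this code step by step.

Initialize: num = 0
Entering loop: for n in range(1, 8):

After execution: num = 4
4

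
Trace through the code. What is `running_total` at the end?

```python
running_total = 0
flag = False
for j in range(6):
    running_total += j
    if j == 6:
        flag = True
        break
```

Let's trace through this code step by step.

Initialize: running_total = 0
Initialize: flag = False
Entering loop: for j in range(6):

After execution: running_total = 15
15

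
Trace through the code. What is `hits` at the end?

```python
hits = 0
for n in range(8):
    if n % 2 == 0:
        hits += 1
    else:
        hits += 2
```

Let's trace through this code step by step.

Initialize: hits = 0
Entering loop: for n in range(8):

After execution: hits = 12
12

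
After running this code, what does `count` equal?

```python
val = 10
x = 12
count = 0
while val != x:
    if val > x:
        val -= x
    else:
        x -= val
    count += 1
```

Let's trace through this code step by step.

Initialize: val = 10
Initialize: x = 12
Initialize: count = 0
Entering loop: while val != x:

After execution: count = 5
5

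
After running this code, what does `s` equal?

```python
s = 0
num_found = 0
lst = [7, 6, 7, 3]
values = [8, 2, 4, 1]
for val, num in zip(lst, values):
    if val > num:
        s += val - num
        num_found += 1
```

Let's trace through this code step by step.

Initialize: s = 0
Initialize: num_found = 0
Initialize: lst = [7, 6, 7, 3]
Initialize: values = [8, 2, 4, 1]
Entering loop: for val, num in zip(lst, values):

After execution: s = 9
9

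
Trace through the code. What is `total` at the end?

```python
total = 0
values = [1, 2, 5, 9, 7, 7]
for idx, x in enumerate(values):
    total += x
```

Let's trace through this code step by step.

Initialize: total = 0
Initialize: values = [1, 2, 5, 9, 7, 7]
Entering loop: for idx, x in enumerate(values):

After execution: total = 31
31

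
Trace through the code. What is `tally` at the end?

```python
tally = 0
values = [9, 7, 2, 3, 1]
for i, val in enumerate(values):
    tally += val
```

Let's trace through this code step by step.

Initialize: tally = 0
Initialize: values = [9, 7, 2, 3, 1]
Entering loop: for i, val in enumerate(values):

After execution: tally = 22
22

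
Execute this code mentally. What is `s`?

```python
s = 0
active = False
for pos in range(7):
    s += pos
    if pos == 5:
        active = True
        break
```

Let's trace through this code step by step.

Initialize: s = 0
Initialize: active = False
Entering loop: for pos in range(7):

After execution: s = 15
15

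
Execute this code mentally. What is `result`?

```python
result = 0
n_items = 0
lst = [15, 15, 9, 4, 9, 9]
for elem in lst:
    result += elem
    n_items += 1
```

Let's trace through this code step by step.

Initialize: result = 0
Initialize: n_items = 0
Initialize: lst = [15, 15, 9, 4, 9, 9]
Entering loop: for elem in lst:

After execution: result = 61
61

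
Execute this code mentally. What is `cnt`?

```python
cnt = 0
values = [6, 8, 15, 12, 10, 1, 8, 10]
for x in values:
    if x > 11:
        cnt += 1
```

Let's trace through this code step by step.

Initialize: cnt = 0
Initialize: values = [6, 8, 15, 12, 10, 1, 8, 10]
Entering loop: for x in values:

After execution: cnt = 2
2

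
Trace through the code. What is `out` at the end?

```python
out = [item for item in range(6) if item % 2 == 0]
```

Let's trace through this code step by step.

Initialize: out = [item for item in range(6) if item % 2 == 0]

After execution: out = [0, 2, 4]
[0, 2, 4]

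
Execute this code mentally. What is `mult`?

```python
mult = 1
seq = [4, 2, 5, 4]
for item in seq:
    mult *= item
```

Let's trace through this code step by step.

Initialize: mult = 1
Initialize: seq = [4, 2, 5, 4]
Entering loop: for item in seq:

After execution: mult = 160
160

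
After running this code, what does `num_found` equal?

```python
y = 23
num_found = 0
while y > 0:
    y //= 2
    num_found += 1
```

Let's trace through this code step by step.

Initialize: y = 23
Initialize: num_found = 0
Entering loop: while y > 0:

After execution: num_found = 5
5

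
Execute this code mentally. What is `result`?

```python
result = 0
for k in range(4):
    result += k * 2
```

Let's trace through this code step by step.

Initialize: result = 0
Entering loop: for k in range(4):

After execution: result = 12
12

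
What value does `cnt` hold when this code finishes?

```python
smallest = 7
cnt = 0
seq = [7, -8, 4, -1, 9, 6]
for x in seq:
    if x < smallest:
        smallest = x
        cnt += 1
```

Let's trace through this code step by step.

Initialize: smallest = 7
Initialize: cnt = 0
Initialize: seq = [7, -8, 4, -1, 9, 6]
Entering loop: for x in seq:

After execution: cnt = 1
1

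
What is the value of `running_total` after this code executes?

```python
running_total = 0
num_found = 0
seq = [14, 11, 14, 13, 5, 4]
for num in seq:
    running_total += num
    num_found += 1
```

Let's trace through this code step by step.

Initialize: running_total = 0
Initialize: num_found = 0
Initialize: seq = [14, 11, 14, 13, 5, 4]
Entering loop: for num in seq:

After execution: running_total = 61
61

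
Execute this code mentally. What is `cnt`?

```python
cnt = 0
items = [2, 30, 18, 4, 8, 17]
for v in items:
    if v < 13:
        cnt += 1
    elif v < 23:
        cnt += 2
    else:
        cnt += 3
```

Let's trace through this code step by step.

Initialize: cnt = 0
Initialize: items = [2, 30, 18, 4, 8, 17]
Entering loop: for v in items:

After execution: cnt = 10
10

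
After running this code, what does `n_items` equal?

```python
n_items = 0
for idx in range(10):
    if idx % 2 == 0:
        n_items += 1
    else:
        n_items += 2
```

Let's trace through this code step by step.

Initialize: n_items = 0
Entering loop: for idx in range(10):

After execution: n_items = 15
15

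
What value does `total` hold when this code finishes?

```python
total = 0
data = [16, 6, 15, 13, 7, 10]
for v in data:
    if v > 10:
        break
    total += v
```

Let's trace through this code step by step.

Initialize: total = 0
Initialize: data = [16, 6, 15, 13, 7, 10]
Entering loop: for v in data:

After execution: total = 0
0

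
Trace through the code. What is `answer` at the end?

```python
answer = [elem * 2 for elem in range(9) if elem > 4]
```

Let's trace through this code step by step.

Initialize: answer = [elem * 2 for elem in range(9) if elem > 4]

After execution: answer = [10, 12, 14, 16]
[10, 12, 14, 16]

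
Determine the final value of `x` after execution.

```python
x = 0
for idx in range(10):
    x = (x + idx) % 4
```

Let's trace through this code step by step.

Initialize: x = 0
Entering loop: for idx in range(10):

After execution: x = 1
1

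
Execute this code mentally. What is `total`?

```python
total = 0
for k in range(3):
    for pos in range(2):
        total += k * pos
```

Let's trace through this code step by step.

Initialize: total = 0
Entering loop: for k in range(3):

After execution: total = 3
3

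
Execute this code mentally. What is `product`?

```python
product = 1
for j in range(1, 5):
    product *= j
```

Let's trace through this code step by step.

Initialize: product = 1
Entering loop: for j in range(1, 5):

After execution: product = 24
24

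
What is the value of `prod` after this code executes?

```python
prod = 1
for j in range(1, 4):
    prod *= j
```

Let's trace through this code step by step.

Initialize: prod = 1
Entering loop: for j in range(1, 4):

After execution: prod = 6
6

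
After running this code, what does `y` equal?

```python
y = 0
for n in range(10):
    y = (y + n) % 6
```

Let's trace through this code step by step.

Initialize: y = 0
Entering loop: for n in range(10):

After execution: y = 3
3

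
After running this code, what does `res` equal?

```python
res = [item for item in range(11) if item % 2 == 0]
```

Let's trace through this code step by step.

Initialize: res = [item for item in range(11) if item % 2 == 0]

After execution: res = [0, 2, 4, 6, 8, 10]
[0, 2, 4, 6, 8, 10]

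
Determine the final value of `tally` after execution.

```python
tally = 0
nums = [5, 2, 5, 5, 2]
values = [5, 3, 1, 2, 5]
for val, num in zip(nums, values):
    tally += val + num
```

Let's trace through this code step by step.

Initialize: tally = 0
Initialize: nums = [5, 2, 5, 5, 2]
Initialize: values = [5, 3, 1, 2, 5]
Entering loop: for val, num in zip(nums, values):

After execution: tally = 35
35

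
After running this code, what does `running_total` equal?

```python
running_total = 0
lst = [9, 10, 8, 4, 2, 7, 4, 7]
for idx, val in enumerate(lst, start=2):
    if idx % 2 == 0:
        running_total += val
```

Let's trace through this code step by step.

Initialize: running_total = 0
Initialize: lst = [9, 10, 8, 4, 2, 7, 4, 7]
Entering loop: for idx, val in enumerate(lst, start=2):

After execution: running_total = 23
23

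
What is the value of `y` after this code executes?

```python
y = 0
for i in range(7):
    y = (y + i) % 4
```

Let's trace through this code step by step.

Initialize: y = 0
Entering loop: for i in range(7):

After execution: y = 1
1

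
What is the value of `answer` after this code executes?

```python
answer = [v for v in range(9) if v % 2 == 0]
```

Let's trace through this code step by step.

Initialize: answer = [v for v in range(9) if v % 2 == 0]

After execution: answer = [0, 2, 4, 6, 8]
[0, 2, 4, 6, 8]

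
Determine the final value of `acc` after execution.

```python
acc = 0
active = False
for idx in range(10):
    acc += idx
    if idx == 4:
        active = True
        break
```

Let's trace through this code step by step.

Initialize: acc = 0
Initialize: active = False
Entering loop: for idx in range(10):

After execution: acc = 10
10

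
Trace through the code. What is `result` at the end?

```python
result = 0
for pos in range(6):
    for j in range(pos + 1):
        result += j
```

Let's trace through this code step by step.

Initialize: result = 0
Entering loop: for pos in range(6):

After execution: result = 35
35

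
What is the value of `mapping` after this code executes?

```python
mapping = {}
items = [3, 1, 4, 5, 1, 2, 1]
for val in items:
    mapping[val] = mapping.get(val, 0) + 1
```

Let's trace through this code step by step.

Initialize: mapping = {}
Initialize: items = [3, 1, 4, 5, 1, 2, 1]
Entering loop: for val in items:

After execution: mapping = {3: 1, 1: 3, 4: 1, 5: 1, 2: 1}
{3: 1, 1: 3, 4: 1, 5: 1, 2: 1}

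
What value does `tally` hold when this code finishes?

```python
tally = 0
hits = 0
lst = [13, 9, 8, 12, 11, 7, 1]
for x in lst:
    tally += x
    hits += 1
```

Let's trace through this code step by step.

Initialize: tally = 0
Initialize: hits = 0
Initialize: lst = [13, 9, 8, 12, 11, 7, 1]
Entering loop: for x in lst:

After execution: tally = 61
61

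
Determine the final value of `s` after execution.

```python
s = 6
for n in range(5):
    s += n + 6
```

Let's trace through this code step by step.

Initialize: s = 6
Entering loop: for n in range(5):

After execution: s = 46
46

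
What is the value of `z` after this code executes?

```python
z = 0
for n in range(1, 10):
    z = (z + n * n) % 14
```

Let's trace through this code step by step.

Initialize: z = 0
Entering loop: for n in range(1, 10):

After execution: z = 5
5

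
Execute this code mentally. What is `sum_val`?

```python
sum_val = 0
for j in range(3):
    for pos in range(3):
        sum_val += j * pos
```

Let's trace through this code step by step.

Initialize: sum_val = 0
Entering loop: for j in range(3):

After execution: sum_val = 9
9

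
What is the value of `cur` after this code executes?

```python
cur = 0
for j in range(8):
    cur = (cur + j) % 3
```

Let's trace through this code step by step.

Initialize: cur = 0
Entering loop: for j in range(8):

After execution: cur = 1
1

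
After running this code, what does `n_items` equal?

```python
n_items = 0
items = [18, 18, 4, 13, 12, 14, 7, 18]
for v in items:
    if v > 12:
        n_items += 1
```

Let's trace through this code step by step.

Initialize: n_items = 0
Initialize: items = [18, 18, 4, 13, 12, 14, 7, 18]
Entering loop: for v in items:

After execution: n_items = 5
5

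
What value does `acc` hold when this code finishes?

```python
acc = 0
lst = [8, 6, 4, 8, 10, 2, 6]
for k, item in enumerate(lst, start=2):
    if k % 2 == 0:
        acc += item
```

Let's trace through this code step by step.

Initialize: acc = 0
Initialize: lst = [8, 6, 4, 8, 10, 2, 6]
Entering loop: for k, item in enumerate(lst, start=2):

After execution: acc = 28
28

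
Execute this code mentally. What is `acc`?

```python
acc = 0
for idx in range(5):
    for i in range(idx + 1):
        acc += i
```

Let's trace through this code step by step.

Initialize: acc = 0
Entering loop: for idx in range(5):

After execution: acc = 20
20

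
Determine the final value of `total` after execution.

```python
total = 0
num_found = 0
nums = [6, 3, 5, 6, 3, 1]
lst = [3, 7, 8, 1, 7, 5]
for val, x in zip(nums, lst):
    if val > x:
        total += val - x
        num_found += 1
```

Let's trace through this code step by step.

Initialize: total = 0
Initialize: num_found = 0
Initialize: nums = [6, 3, 5, 6, 3, 1]
Initialize: lst = [3, 7, 8, 1, 7, 5]
Entering loop: for val, x in zip(nums, lst):

After execution: total = 8
8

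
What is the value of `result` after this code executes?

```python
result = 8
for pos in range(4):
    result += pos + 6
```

Let's trace through this code step by step.

Initialize: result = 8
Entering loop: for pos in range(4):

After execution: result = 38
38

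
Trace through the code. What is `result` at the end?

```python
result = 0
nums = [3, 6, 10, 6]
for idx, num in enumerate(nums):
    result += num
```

Let's trace through this code step by step.

Initialize: result = 0
Initialize: nums = [3, 6, 10, 6]
Entering loop: for idx, num in enumerate(nums):

After execution: result = 25
25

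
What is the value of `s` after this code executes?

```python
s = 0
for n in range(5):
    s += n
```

Let's trace through this code step by step.

Initialize: s = 0
Entering loop: for n in range(5):

After execution: s = 10
10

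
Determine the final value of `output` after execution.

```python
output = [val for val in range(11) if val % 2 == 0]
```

Let's trace through this code step by step.

Initialize: output = [val for val in range(11) if val % 2 == 0]

After execution: output = [0, 2, 4, 6, 8, 10]
[0, 2, 4, 6, 8, 10]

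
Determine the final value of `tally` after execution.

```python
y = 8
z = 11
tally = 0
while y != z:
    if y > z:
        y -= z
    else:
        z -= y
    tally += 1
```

Let's trace through this code step by step.

Initialize: y = 8
Initialize: z = 11
Initialize: tally = 0
Entering loop: while y != z:

After execution: tally = 5
5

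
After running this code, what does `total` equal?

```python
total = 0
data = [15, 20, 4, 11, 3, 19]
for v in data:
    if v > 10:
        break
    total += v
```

Let's trace through this code step by step.

Initialize: total = 0
Initialize: data = [15, 20, 4, 11, 3, 19]
Entering loop: for v in data:

After execution: total = 0
0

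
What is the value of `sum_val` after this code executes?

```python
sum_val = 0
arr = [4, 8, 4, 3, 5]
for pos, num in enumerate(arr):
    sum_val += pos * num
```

Let's trace through this code step by step.

Initialize: sum_val = 0
Initialize: arr = [4, 8, 4, 3, 5]
Entering loop: for pos, num in enumerate(arr):

After execution: sum_val = 45
45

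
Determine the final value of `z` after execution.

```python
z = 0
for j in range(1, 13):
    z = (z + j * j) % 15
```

Let's trace through this code step by step.

Initialize: z = 0
Entering loop: for j in range(1, 13):

After execution: z = 5
5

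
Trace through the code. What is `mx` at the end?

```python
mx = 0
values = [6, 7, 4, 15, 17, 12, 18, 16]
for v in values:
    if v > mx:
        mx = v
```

Let's trace through this code step by step.

Initialize: mx = 0
Initialize: values = [6, 7, 4, 15, 17, 12, 18, 16]
Entering loop: for v in values:

After execution: mx = 18
18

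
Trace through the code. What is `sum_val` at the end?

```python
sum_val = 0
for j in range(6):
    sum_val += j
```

Let's trace through this code step by step.

Initialize: sum_val = 0
Entering loop: for j in range(6):

After execution: sum_val = 15
15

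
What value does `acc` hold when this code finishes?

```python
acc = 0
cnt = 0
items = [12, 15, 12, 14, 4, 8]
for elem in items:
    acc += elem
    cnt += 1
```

Let's trace through this code step by step.

Initialize: acc = 0
Initialize: cnt = 0
Initialize: items = [12, 15, 12, 14, 4, 8]
Entering loop: for elem in items:

After execution: acc = 65
65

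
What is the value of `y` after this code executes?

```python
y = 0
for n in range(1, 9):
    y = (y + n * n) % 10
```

Let's trace through this code step by step.

Initialize: y = 0
Entering loop: for n in range(1, 9):

After execution: y = 4
4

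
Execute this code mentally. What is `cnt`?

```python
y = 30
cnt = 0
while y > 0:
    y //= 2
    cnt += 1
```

Let's trace through this code step by step.

Initialize: y = 30
Initialize: cnt = 0
Entering loop: while y > 0:

After execution: cnt = 5
5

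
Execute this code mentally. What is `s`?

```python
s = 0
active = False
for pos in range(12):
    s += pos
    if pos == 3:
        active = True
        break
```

Let's trace through this code step by step.

Initialize: s = 0
Initialize: active = False
Entering loop: for pos in range(12):

After execution: s = 6
6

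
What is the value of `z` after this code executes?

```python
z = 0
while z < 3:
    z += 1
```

Let's trace through this code step by step.

Initialize: z = 0
Entering loop: while z < 3:

After execution: z = 3
3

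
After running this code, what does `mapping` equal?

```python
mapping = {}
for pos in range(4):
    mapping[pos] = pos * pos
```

Let's trace through this code step by step.

Initialize: mapping = {}
Entering loop: for pos in range(4):

After execution: mapping = {0: 0, 1: 1, 2: 4, 3: 9}
{0: 0, 1: 1, 2: 4, 3: 9}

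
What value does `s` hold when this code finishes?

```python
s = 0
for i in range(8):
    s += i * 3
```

Let's trace through this code step by step.

Initialize: s = 0
Entering loop: for i in range(8):

After execution: s = 84
84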